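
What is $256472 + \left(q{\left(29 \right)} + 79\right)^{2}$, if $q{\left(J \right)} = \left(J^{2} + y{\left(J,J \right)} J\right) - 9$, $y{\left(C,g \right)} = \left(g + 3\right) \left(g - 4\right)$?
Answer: $581596793$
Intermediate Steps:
$y{\left(C,g \right)} = \left(-4 + g\right) \left(3 + g\right)$ ($y{\left(C,g \right)} = \left(3 + g\right) \left(-4 + g\right) = \left(-4 + g\right) \left(3 + g\right)$)
$q{\left(J \right)} = -9 + J^{2} + J \left(-12 + J^{2} - J\right)$ ($q{\left(J \right)} = \left(J^{2} + \left(-12 + J^{2} - J\right) J\right) - 9 = \left(J^{2} + J \left(-12 + J^{2} - J\right)\right) - 9 = -9 + J^{2} + J \left(-12 + J^{2} - J\right)$)
$256472 + \left(q{\left(29 \right)} + 79\right)^{2} = 256472 + \left(\left(-9 + 29^{3} - 348\right) + 79\right)^{2} = 256472 + \left(\left(-9 + 24389 - 348\right) + 79\right)^{2} = 256472 + \left(24032 + 79\right)^{2} = 256472 + 24111^{2} = 256472 + 581340321 = 581596793$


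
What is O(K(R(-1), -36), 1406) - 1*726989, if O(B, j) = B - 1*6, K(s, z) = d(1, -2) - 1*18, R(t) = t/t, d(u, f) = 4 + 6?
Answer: -727003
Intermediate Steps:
d(u, f) = 10
R(t) = 1
K(s, z) = -8 (K(s, z) = 10 - 1*18 = 10 - 18 = -8)
O(B, j) = -6 + B (O(B, j) = B - 6 = -6 + B)
O(K(R(-1), -36), 1406) - 1*726989 = (-6 - 8) - 1*726989 = -14 - 726989 = -727003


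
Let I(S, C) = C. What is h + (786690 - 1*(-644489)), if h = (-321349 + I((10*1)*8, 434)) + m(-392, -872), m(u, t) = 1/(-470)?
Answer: 521824079/470 ≈ 1.1103e+6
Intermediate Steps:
m(u, t) = -1/470
h = -150830051/470 (h = (-321349 + 434) - 1/470 = -320915 - 1/470 = -150830051/470 ≈ -3.2092e+5)
h + (786690 - 1*(-644489)) = -150830051/470 + (786690 - 1*(-644489)) = -150830051/470 + (786690 + 644489) = -150830051/470 + 1431179 = 521824079/470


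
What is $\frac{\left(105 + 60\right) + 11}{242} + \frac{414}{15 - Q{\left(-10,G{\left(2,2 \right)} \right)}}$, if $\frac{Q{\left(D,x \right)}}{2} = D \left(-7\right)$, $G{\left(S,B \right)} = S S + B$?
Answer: $- \frac{3554}{1375} \approx -2.5847$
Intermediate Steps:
$G{\left(S,B \right)} = B + S^{2}$ ($G{\left(S,B \right)} = S^{2} + B = B + S^{2}$)
$Q{\left(D,x \right)} = - 14 D$ ($Q{\left(D,x \right)} = 2 D \left(-7\right) = 2 \left(- 7 D\right) = - 14 D$)
$\frac{\left(105 + 60\right) + 11}{242} + \frac{414}{15 - Q{\left(-10,G{\left(2,2 \right)} \right)}} = \frac{\left(105 + 60\right) + 11}{242} + \frac{414}{15 - \left(-14\right) \left(-10\right)} = \left(165 + 11\right) \frac{1}{242} + \frac{414}{15 - 140} = 176 \cdot \frac{1}{242} + \frac{414}{15 - 140} = \frac{8}{11} + \frac{414}{-125} = \frac{8}{11} + 414 \left(- \frac{1}{125}\right) = \frac{8}{11} - \frac{414}{125} = - \frac{3554}{1375}$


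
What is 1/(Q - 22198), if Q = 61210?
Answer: 1/39012 ≈ 2.5633e-5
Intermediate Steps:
1/(Q - 22198) = 1/(61210 - 22198) = 1/39012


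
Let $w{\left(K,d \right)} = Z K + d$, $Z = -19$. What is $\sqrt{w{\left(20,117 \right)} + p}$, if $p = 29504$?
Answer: $171$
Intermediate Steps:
$w{\left(K,d \right)} = d - 19 K$ ($w{\left(K,d \right)} = - 19 K + d = d - 19 K$)
$\sqrt{w{\left(20,117 \right)} + p} = \sqrt{\left(117 - 380\right) + 29504} = \sqrt{-263 + 29504} = \sqrt{29241} = 171$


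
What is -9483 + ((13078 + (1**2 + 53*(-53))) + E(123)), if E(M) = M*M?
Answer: 15916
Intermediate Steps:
E(M) = M**2
-9483 + ((13078 + (1**2 + 53*(-53))) + E(123)) = -9483 + ((13078 + (1**2 + 53*(-53))) + 123**2) = -9483 + ((13078 + (1 - 2809)) + 15129) = -9483 + ((13078 - 2808) + 15129) = -9483 + (10270 + 15129) = -9483 + 25399 = 15916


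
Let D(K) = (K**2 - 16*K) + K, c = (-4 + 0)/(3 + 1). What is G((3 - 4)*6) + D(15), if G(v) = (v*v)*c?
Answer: -36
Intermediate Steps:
c = -1 (c = -4/4 = -4*1/4 = -1)
D(K) = K**2 - 15*K
G(v) = -v**2 (G(v) = (v*v)*(-1) = v**2*(-1) = -v**2)
G((3 - 4)*6) + D(15) = -((3 - 4)*6)**2 + 15*(-15 + 15) = -(-1*6)**2 + 15*0 = -1*(-6)**2 + 0 = -1*36 + 0 = -36 + 0 = -36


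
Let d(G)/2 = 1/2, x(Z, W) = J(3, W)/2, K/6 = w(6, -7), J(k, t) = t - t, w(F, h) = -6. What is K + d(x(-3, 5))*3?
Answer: -33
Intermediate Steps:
J(k, t) = 0
K = -36 (K = 6*(-6) = -36)
x(Z, W) = 0 (x(Z, W) = 0/2 = 0*(½) = 0)
d(G) = 1 (d(G) = 2/2 = 2*(½) = 1)
K + d(x(-3, 5))*3 = -36 + 1*3 = -36 + 3 = -33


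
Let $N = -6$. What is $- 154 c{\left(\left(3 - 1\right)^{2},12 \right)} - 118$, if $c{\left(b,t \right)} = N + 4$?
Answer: $190$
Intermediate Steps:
$c{\left(b,t \right)} = -2$ ($c{\left(b,t \right)} = -6 + 4 = -2$)
$- 154 c{\left(\left(3 - 1\right)^{2},12 \right)} - 118 = \left(-154\right) \left(-2\right) - 118 = 308 - 118 = 190$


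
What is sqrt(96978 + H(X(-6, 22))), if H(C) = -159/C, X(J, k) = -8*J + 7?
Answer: sqrt(293349705)/55 ≈ 311.41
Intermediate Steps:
X(J, k) = 7 - 8*J
sqrt(96978 + H(X(-6, 22))) = sqrt(96978 - 159/(7 - 8*(-6))) = sqrt(96978 - 159/(7 + 48)) = sqrt(96978 - 159/55) = sqrt(5333631/55) = sqrt(293349705)/55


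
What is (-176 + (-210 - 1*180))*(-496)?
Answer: 280736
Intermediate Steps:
(-176 + (-210 - 1*180))*(-496) = (-176 + (-210 - 180))*(-496) = (-176 - 390)*(-496) = -566*(-496) = 280736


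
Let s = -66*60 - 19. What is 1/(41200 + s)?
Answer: 1/37221 ≈ 2.6867e-5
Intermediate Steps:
s = -3979 (s = -3960 - 19 = -3979)
1/(41200 + s) = 1/(41200 - 3979) = 1/37221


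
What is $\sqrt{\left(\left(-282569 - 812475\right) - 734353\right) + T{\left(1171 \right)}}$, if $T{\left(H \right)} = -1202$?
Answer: $i \sqrt{1830599} \approx 1353.0 i$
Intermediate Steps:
$\sqrt{\left(\left(-282569 - 812475\right) - 734353\right) + T{\left(1171 \right)}} = \sqrt{\left(\left(-282569 - 812475\right) - 734353\right) - 1202} = \sqrt{\left(-1095044 - 734353\right) - 1202} = \sqrt{-1829397 - 1202} = \sqrt{-1830599} = i \sqrt{1830599}$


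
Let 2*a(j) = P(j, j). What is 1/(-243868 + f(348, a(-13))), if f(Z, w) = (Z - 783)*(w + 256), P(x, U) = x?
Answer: -2/704801 ≈ -2.8377e-6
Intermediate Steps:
a(j) = j/2
f(Z, w) = (-783 + Z)*(256 + w)
1/(-243868 + f(348, a(-13))) = 1/(-243868 + (-200448 - 783*(-13)/2 + 256*348 + 348*((½)*(-13)))) = 1/(-243868 + (-200448 - 783*(-13/2) + 89088 + 348*(-13/2))) = 1/(-243868 + (-200448 + 10179/2 + 89088 - 2262)) = 1/(-243868 - 217065/2) = 1/(-704801/2) = -2/704801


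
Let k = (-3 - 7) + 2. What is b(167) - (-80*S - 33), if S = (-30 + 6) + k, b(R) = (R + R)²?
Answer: 109029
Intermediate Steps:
k = -8 (k = -10 + 2 = -8)
b(R) = 4*R² (b(R) = (2*R)² = 4*R²)
S = -32 (S = (-30 + 6) - 8 = -24 - 8 = -32)
b(167) - (-80*S - 33) = 4*167² - (-80*(-32) - 33) = 4*27889 - (2560 - 33) = 111556 - 1*2527 = 111556 - 2527 = 109029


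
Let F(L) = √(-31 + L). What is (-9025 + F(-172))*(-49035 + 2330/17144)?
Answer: 3793449866375/8572 - 420326855*I*√203/8572 ≈ 4.4254e+8 - 6.9864e+5*I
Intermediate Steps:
(-9025 + F(-172))*(-49035 + 2330/17144) = (-9025 + √(-31 - 172))*(-49035 + 2330/17144) = (-9025 + √(-203))*(-49035 + 2330*(1/17144)) = (-9025 + I*√203)*(-49035 + 1165/8572) = (-9025 + I*√203)*(-420326855/8572) = 3793449866375/8572 - 420326855*I*√203/8572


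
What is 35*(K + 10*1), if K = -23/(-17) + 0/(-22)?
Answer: 6755/17 ≈ 397.35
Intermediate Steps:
K = 23/17 (K = -23*(-1/17) + 0*(-1/22) = 23/17 + 0 = 23/17 ≈ 1.3529)
35*(K + 10*1) = 35*(23/17 + 10*1) = 35*(23/17 + 10) = 35*(193/17) = 6755/17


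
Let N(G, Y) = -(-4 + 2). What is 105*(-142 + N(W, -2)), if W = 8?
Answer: -14700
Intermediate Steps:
N(G, Y) = 2 (N(G, Y) = -1*(-2) = 2)
105*(-142 + N(W, -2)) = 105*(-142 + 2) = 105*(-140) = -14700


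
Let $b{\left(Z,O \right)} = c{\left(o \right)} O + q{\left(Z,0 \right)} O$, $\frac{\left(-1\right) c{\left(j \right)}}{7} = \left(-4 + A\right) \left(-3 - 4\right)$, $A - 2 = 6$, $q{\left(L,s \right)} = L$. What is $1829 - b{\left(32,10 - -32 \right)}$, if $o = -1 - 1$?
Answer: $-7747$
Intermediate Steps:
$A = 8$ ($A = 2 + 6 = 8$)
$o = -2$
$c{\left(j \right)} = 196$ ($c{\left(j \right)} = - 7 \left(-4 + 8\right) \left(-3 - 4\right) = - 7 \cdot 4 \left(-7\right) = \left(-7\right) \left(-28\right) = 196$)
$b{\left(Z,O \right)} = 196 O + O Z$ ($b{\left(Z,O \right)} = 196 O + Z O = 196 O + O Z$)
$1829 - b{\left(32,10 - -32 \right)} = 1829 - \left(10 - -32\right) \left(196 + 32\right) = 1829 - \left(10 + 32\right) 228 = 1829 - 42 \cdot 228 = 1829 - 9576 = -7747$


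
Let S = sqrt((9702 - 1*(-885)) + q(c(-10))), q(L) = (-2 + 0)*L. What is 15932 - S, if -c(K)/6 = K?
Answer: 15932 - 3*sqrt(1163) ≈ 15830.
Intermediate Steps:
c(K) = -6*K
q(L) = -2*L
S = 3*sqrt(1163) (S = sqrt((9702 - 1*(-885)) - (-12)*(-10)) = sqrt((9702 + 885) - 2*60) = sqrt(10587 - 120) = sqrt(10467) = 3*sqrt(1163) ≈ 102.31)
15932 - S = 15932 - 3*sqrt(1163)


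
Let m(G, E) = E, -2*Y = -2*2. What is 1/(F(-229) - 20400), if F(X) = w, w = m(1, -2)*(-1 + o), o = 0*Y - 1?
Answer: -1/20396 ≈ -4.9029e-5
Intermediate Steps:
Y = 2 (Y = -(-1)*2 = -½*(-4) = 2)
o = -1 (o = 0*2 - 1 = 0 - 1 = -1)
w = 4 (w = -2*(-1 - 1) = -2*(-2) = 4)
F(X) = 4
1/(F(-229) - 20400) = 1/(4 - 20400) = 1/(-20396) = -1/20396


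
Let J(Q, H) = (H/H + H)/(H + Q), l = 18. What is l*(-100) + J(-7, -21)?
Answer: -12595/7 ≈ -1799.3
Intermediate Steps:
J(Q, H) = (1 + H)/(H + Q)
l*(-100) + J(-7, -21) = 18*(-100) + (1 - 21)/(-21 - 7) = -1800 - 20/(-28) = -1800 - 1/28*(-20) = -1800 + 5/7 = -12595/7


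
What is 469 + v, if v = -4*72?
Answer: 181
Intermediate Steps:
v = -288
469 + v = 469 - 288 = 181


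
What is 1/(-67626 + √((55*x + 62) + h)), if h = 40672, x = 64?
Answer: -33813/2286615811 - √44254/4573231622 ≈ -1.4833e-5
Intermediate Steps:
1/(-67626 + √((55*x + 62) + h)) = 1/(-67626 + √((55*64 + 62) + 40672)) = 1/(-67626 + √((3520 + 62) + 40672)) = 1/(-67626 + √(3582 + 40672)) = 1/(-67626 + √44254)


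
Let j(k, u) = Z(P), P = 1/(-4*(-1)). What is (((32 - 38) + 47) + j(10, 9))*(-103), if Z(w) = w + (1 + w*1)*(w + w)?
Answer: -34505/8 ≈ -4313.1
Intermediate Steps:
P = 1/4 ≈ 0.25000
Z(w) = w + 2*w*(1 + w) (Z(w) = w + (1 + w)*(2*w) = w + 2*w*(1 + w))
j(k, u) = 7/8 (j(k, u) = (3 + 2*(1/4))/4 = (3 + 1/2)/4 = (1/4)*(7/2) = 7/8)
(((32 - 38) + 47) + j(10, 9))*(-103) = (((32 - 38) + 47) + 7/8)*(-103) = ((-6 + 47) + 7/8)*(-103) = (41 + 7/8)*(-103) = (335/8)*(-103) = -34505/8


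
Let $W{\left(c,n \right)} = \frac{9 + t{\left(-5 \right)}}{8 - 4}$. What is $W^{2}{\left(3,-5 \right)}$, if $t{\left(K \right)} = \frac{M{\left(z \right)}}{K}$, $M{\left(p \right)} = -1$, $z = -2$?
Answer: $\frac{529}{100} \approx 5.29$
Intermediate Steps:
$t{\left(K \right)} = - \frac{1}{K}$
$W{\left(c,n \right)} = \frac{23}{10}$ ($W{\left(c,n \right)} = \frac{9 - \frac{1}{-5}}{8 - 4} = \frac{9 - - \frac{1}{5}}{4} = \left(9 + \frac{1}{5}\right) \frac{1}{4} = \frac{46}{5} \cdot \frac{1}{4} = \frac{23}{10}$)
$W^{2}{\left(3,-5 \right)} = \left(\frac{23}{10}\right)^{2} = \frac{529}{100}$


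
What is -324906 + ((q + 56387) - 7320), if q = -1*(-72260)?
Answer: -203579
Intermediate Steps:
q = 72260
-324906 + ((q + 56387) - 7320) = -324906 + ((72260 + 56387) - 7320) = -324906 + (128647 - 7320) = -324906 + 121327 = -203579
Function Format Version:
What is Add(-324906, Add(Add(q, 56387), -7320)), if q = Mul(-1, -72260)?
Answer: -203579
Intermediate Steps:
q = 72260
Add(-324906, Add(Add(q, 56387), -7320)) = Add(-324906, Add(Add(72260, 56387), -7320)) = Add(-324906, Add(128647, -7320)) = Add(-324906, 121327) = -203579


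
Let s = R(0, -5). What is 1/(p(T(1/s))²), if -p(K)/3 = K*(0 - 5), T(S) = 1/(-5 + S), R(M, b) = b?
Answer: 676/5625 ≈ 0.12018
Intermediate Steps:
s = -5
p(K) = 15*K (p(K) = -3*K*(0 - 5) = -3*K*(-5) = -(-15)*K = 15*K)
1/(p(T(1/s))²) = 1/((15/(-5 + 1/(-5)))²) = 1/((15/(-5 - ⅕))²) = 1/((15/(-26/5))²) = 1/((15*(-5/26))²) = 1/((-75/26)²) = 1/(5625/676) = 676/5625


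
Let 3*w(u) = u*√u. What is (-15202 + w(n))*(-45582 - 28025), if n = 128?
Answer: 1118973614 - 75373568*√2/3 ≈ 1.0834e+9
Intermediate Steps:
w(u) = u^(3/2)/3 (w(u) = (u*√u)/3 = u^(3/2)/3)
(-15202 + w(n))*(-45582 - 28025) = (-15202 + 128^(3/2)/3)*(-45582 - 28025) = (-15202 + (1024*√2)/3)*(-73607) = (-15202 + 1024*√2/3)*(-73607) = 1118973614 - 75373568*√2/3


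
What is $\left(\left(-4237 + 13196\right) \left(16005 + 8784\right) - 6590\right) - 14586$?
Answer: $222063475$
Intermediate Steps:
$\left(\left(-4237 + 13196\right) \left(16005 + 8784\right) - 6590\right) - 14586 = \left(8959 \cdot 24789 - 6590\right) - 14586 = \left(222084651 - 6590\right) - 14586 = 222078061 - 14586 = 222063475$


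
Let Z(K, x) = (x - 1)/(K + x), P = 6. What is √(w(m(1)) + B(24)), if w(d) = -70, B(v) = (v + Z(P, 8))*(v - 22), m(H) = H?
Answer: I*√21 ≈ 4.5826*I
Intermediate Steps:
Z(K, x) = (-1 + x)/(K + x)
B(v) = (½ + v)*(-22 + v) (B(v) = (v + (-1 + 8)/(6 + 8))*(v - 22) = (v + 7/14)*(-22 + v) = (v + (1/14)*7)*(-22 + v) = (v + ½)*(-22 + v) = (½ + v)*(-22 + v))
√(w(m(1)) + B(24)) = √(-70 + (-11 + 24² - 43/2*24)) = √(-70 + (-11 + 576 - 516)) = √(-70 + 49) = √(-21) = I*√21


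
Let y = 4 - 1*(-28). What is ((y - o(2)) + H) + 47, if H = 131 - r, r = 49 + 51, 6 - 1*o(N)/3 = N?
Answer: 98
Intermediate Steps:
o(N) = 18 - 3*N
r = 100
y = 32 (y = 4 + 28 = 32)
H = 31 (H = 131 - 1*100 = 131 - 100 = 31)
((y - o(2)) + H) + 47 = ((32 - (18 - 3*2)) + 31) + 47 = ((32 - (18 - 6)) + 31) + 47 = ((32 - 1*12) + 31) + 47 = ((32 - 12) + 31) + 47 = (20 + 31) + 47 = 51 + 47 = 98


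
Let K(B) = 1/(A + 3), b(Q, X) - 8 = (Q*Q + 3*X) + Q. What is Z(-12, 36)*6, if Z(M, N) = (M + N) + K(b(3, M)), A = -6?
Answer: 142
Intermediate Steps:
b(Q, X) = 8 + Q + Q² + 3*X (b(Q, X) = 8 + ((Q*Q + 3*X) + Q) = 8 + ((Q² + 3*X) + Q) = 8 + (Q + Q² + 3*X) = 8 + Q + Q² + 3*X)
K(B) = -⅓ (K(B) = 1/(-6 + 3) = 1/(-3) = -⅓)
Z(M, N) = -⅓ + M + N (Z(M, N) = (M + N) - ⅓ = -⅓ + M + N)
Z(-12, 36)*6 = (-⅓ - 12 + 36)*6 = (71/3)*6 = 142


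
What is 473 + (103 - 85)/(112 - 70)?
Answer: 3314/7 ≈ 473.43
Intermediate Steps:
473 + (103 - 85)/(112 - 70) = 473 + 18/42 = 473 + 18*(1/42) = 473 + 3/7 = 3314/7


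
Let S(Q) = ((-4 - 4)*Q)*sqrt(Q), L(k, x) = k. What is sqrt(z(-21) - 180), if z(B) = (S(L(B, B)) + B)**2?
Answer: 3*sqrt(-65827 - 784*I*sqrt(21)) ≈ 20.997 - 769.99*I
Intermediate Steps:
S(Q) = -8*Q**(3/2) (S(Q) = (-8*Q)*sqrt(Q) = -8*Q**(3/2))
z(B) = (B - 8*B**(3/2))**2 (z(B) = (-8*B**(3/2) + B)**2 = (B - 8*B**(3/2))**2)
sqrt(z(-21) - 180) = sqrt((-1*(-21) + 8*(-21)**(3/2))**2 - 180) = sqrt((21 + 8*(-21*I*sqrt(21)))**2 - 180) = sqrt((21 - 168*I*sqrt(21))**2 - 180) = sqrt(-180 + (21 - 168*I*sqrt(21))**2)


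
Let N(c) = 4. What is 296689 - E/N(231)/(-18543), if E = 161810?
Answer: 11003089159/37086 ≈ 2.9669e+5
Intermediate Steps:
296689 - E/N(231)/(-18543) = 296689 - 161810/4/(-18543) = 296689 - 161810*(¼)*(-1)/18543 = 296689 - 80905*(-1)/(2*18543) = 296689 - 1*(-80905/37086) = 296689 + 80905/37086 = 11003089159/37086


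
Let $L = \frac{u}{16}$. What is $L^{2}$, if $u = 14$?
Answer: $\frac{49}{64} \approx 0.76563$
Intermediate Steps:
$L = \frac{7}{8}$ ($L = \frac{14}{16} = 14 \cdot \frac{1}{16} = \frac{7}{8} \approx 0.875$)
$L^{2} = \left(\frac{7}{8}\right)^{2} = \frac{49}{64}$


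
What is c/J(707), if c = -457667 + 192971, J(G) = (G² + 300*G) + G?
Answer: -11029/29694 ≈ -0.37142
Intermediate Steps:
J(G) = G² + 301*G
c = -264696
c/J(707) = -264696*1/(707*(301 + 707)) = -264696/(707*1008) = -264696/712656 = -264696*1/712656 = -11029/29694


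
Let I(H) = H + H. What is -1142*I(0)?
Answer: 0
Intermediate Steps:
I(H) = 2*H
-1142*I(0) = -2284*0 = -1142*0 = 0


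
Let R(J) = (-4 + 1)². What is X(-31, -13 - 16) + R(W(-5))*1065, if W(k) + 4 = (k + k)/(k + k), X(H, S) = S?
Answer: 9556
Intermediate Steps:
W(k) = -3 (W(k) = -4 + (k + k)/(k + k) = -4 + (2*k)/((2*k)) = -4 + (2*k)*(1/(2*k)) = -4 + 1 = -3)
R(J) = 9 (R(J) = (-3)² = 9)
X(-31, -13 - 16) + R(W(-5))*1065 = (-13 - 16) + 9*1065 = -29 + 9585 = 9556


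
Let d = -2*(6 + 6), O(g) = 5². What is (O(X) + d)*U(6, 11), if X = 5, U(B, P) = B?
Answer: 6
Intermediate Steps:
O(g) = 25
d = -24 (d = -2*12 = -24)
(O(X) + d)*U(6, 11) = (25 - 24)*6 = 1*6 = 6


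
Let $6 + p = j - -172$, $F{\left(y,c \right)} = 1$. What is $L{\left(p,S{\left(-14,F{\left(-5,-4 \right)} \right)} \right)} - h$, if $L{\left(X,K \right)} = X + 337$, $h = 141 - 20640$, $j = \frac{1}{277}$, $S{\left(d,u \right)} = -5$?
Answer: $\frac{5817555}{277} \approx 21002.0$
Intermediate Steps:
$j = \frac{1}{277} \approx 0.0036101$
$p = \frac{45983}{277}$ ($p = -6 + \left(\frac{1}{277} - -172\right) = -6 + \left(\frac{1}{277} + 172\right) = -6 + \frac{47645}{277} = \frac{45983}{277} \approx 166.0$)
$h = -20499$ ($h = 141 - 20640 = -20499$)
$L{\left(X,K \right)} = 337 + X$
$L{\left(p,S{\left(-14,F{\left(-5,-4 \right)} \right)} \right)} - h = \left(337 + \frac{45983}{277}\right) - -20499 = \frac{139332}{277} + 20499 = \frac{5817555}{277}$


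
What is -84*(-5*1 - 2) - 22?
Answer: 566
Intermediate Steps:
-84*(-5*1 - 2) - 22 = -84*(-5 - 2) - 22 = -84*(-7) - 22 = 588 - 22 = 566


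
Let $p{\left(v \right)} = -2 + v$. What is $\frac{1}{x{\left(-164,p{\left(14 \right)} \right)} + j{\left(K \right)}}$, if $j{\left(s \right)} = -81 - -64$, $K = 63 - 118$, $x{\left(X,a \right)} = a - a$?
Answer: $- \frac{1}{17} \approx -0.058824$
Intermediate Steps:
$x{\left(X,a \right)} = 0$
$K = -55$
$j{\left(s \right)} = -17$ ($j{\left(s \right)} = -81 + 64 = -17$)
$\frac{1}{x{\left(-164,p{\left(14 \right)} \right)} + j{\left(K \right)}} = \frac{1}{0 - 17} = \frac{1}{-17} = - \frac{1}{17}$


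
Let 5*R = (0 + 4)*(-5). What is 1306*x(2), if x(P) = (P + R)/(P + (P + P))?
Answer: -1306/3 ≈ -435.33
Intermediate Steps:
R = -4 (R = ((0 + 4)*(-5))/5 = (4*(-5))/5 = (⅕)*(-20) = -4)
x(P) = (-4 + P)/(3*P) (x(P) = (P - 4)/(P + (P + P)) = (-4 + P)/(P + 2*P) = (-4 + P)/((3*P)) = (-4 + P)*(1/(3*P)) = (-4 + P)/(3*P))
1306*x(2) = 1306*((⅓)*(-4 + 2)/2) = 1306*((⅓)*(½)*(-2)) = 1306*(-⅓) = -1306/3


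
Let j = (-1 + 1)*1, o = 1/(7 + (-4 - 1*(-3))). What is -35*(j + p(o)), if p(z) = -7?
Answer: 245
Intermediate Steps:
o = 1/6 (o = 1/(7 + (-4 + 3)) = 1/(7 - 1) = 1/6 ≈ 0.16667)
j = 0 (j = 0*1 = 0)
-35*(j + p(o)) = -35*(0 - 7) = -35*(-7) = 245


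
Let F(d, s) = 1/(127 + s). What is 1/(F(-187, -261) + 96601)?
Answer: 134/12944533 ≈ 1.0352e-5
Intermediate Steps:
1/(F(-187, -261) + 96601) = 1/(1/(127 - 261) + 96601) = 1/(1/(-134) + 96601) = 1/(-1/134 + 96601) = 1/(12944533/134) = 134/12944533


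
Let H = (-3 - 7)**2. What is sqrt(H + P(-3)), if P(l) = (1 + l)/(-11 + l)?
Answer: sqrt(4907)/7 ≈ 10.007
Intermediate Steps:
H = 100 (H = (-10)**2 = 100)
P(l) = (1 + l)/(-11 + l)
sqrt(H + P(-3)) = sqrt(100 + (1 - 3)/(-11 - 3)) = sqrt(100 - 2/(-14)) = sqrt(100 - 1/14*(-2)) = sqrt(100 + 1/7) = sqrt(701/7) = sqrt(4907)/7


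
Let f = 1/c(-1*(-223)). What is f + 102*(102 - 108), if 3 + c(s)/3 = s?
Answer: -403919/660 ≈ -612.00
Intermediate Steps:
c(s) = -9 + 3*s
f = 1/660 (f = 1/(-9 + 3*(-1*(-223))) = 1/(-9 + 3*223) = 1/(-9 + 669) = 1/660 ≈ 0.0015152)
f + 102*(102 - 108) = 1/660 + 102*(102 - 108) = 1/660 + 102*(-6) = 1/660 - 612 = -403919/660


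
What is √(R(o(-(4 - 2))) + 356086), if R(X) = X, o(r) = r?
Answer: 2*√89021 ≈ 596.73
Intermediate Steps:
√(R(o(-(4 - 2))) + 356086) = √(-(4 - 2) + 356086) = √(-1*2 + 356086) = √(-2 + 356086) = √356084 = 2*√89021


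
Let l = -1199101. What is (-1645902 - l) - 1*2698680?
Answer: -3145481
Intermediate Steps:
(-1645902 - l) - 1*2698680 = (-1645902 - 1*(-1199101)) - 1*2698680 = (-1645902 + 1199101) - 2698680 = -446801 - 2698680 = -3145481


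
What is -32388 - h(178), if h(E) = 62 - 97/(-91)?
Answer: -2953047/91 ≈ -32451.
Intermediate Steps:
h(E) = 5739/91 (h(E) = 62 - 97*(-1/91) = 62 + 97/91 = 5739/91)
-32388 - h(178) = -32388 - 1*5739/91 = -32388 - 5739/91 = -2953047/91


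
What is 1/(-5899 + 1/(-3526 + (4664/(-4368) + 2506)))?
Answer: -557503/3288710743 ≈ -0.00016952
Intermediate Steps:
1/(-5899 + 1/(-3526 + (4664/(-4368) + 2506))) = 1/(-5899 + 1/(-3526 + (4664*(-1/4368) + 2506))) = 1/(-5899 + 1/(-3526 + (-583/546 + 2506))) = 1/(-5899 + 1/(-3526 + 1367693/546)) = 1/(-5899 + 1/(-557503/546)) = 1/(-5899 - 546/557503) = 1/(-3288710743/557503) = -557503/3288710743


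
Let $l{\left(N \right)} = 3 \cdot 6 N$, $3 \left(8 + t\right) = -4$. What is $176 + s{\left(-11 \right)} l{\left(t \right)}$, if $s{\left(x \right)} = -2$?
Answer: $512$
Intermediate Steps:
$t = - \frac{28}{3}$ ($t = -8 + \frac{1}{3} \left(-4\right) = -8 - \frac{4}{3} = - \frac{28}{3} \approx -9.3333$)
$l{\left(N \right)} = 18 N$
$176 + s{\left(-11 \right)} l{\left(t \right)} = 176 - 2 \cdot 18 \left(- \frac{28}{3}\right) = 176 - -336 = 176 + 336 = 512$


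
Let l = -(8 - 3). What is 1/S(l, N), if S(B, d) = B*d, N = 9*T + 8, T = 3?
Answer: -1/175 ≈ -0.0057143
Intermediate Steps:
N = 35 (N = 9*3 + 8 = 27 + 8 = 35)
l = -5 (l = -1*5 = -5)
1/S(l, N) = 1/(-5*35) = 1/(-175) = -1/175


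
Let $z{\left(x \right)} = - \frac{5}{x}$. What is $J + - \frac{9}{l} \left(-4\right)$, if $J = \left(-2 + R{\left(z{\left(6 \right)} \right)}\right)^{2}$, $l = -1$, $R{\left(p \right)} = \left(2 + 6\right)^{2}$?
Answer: $3808$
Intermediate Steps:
$R{\left(p \right)} = 64$ ($R{\left(p \right)} = 8^{2} = 64$)
$J = 3844$ ($J = \left(-2 + 64\right)^{2} = 62^{2} = 3844$)
$J + - \frac{9}{l} \left(-4\right) = 3844 + - \frac{9}{-1} \left(-4\right) = 3844 + \left(-9\right) \left(-1\right) \left(-4\right) = 3844 + 9 \left(-4\right) = 3844 - 36 = 3808$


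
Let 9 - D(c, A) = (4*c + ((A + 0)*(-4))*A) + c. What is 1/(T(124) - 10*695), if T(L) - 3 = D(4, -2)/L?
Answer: -124/861423 ≈ -0.00014395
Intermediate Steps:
D(c, A) = 9 - 5*c + 4*A**2 (D(c, A) = 9 - ((4*c + ((A + 0)*(-4))*A) + c) = 9 - ((4*c + (A*(-4))*A) + c) = 9 - ((4*c + (-4*A)*A) + c) = 9 - ((4*c - 4*A**2) + c) = 9 - ((-4*A**2 + 4*c) + c) = 9 - (-4*A**2 + 5*c) = 9 + (-5*c + 4*A**2) = 9 - 5*c + 4*A**2)
T(L) = 3 + 5/L (T(L) = 3 + (9 - 5*4 + 4*(-2)**2)/L = 3 + (9 - 20 + 4*4)/L = 3 + (9 - 20 + 16)/L = 3 + 5/L)
1/(T(124) - 10*695) = 1/((3 + 5/124) - 10*695) = 1/((3 + 5*(1/124)) - 6950) = 1/((3 + 5/124) - 6950) = 1/(377/124 - 6950) = 1/(-861423/124) = -124/861423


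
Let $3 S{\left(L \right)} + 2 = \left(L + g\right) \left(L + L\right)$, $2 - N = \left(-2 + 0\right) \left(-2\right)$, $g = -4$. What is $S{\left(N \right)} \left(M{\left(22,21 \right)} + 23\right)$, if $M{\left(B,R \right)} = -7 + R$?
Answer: $\frac{814}{3} \approx 271.33$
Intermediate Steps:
$N = -2$ ($N = 2 - \left(-2 + 0\right) \left(-2\right) = 2 - \left(-2\right) \left(-2\right) = 2 - 4 = -2$)
$S{\left(L \right)} = - \frac{2}{3} + \frac{2 L \left(-4 + L\right)}{3}$ ($S{\left(L \right)} = - \frac{2}{3} + \frac{\left(L - 4\right) \left(L + L\right)}{3} = - \frac{2}{3} + \frac{\left(-4 + L\right) 2 L}{3} = - \frac{2}{3} + \frac{2 L \left(-4 + L\right)}{3}$)
$S{\left(N \right)} \left(M{\left(22,21 \right)} + 23\right) = \left(- \frac{2}{3} - - \frac{16}{3} + \frac{2 \left(-2\right)^{2}}{3}\right) \left(\left(-7 + 21\right) + 23\right) = \left(- \frac{2}{3} + \frac{16}{3} + \frac{2}{3} \cdot 4\right) \left(14 + 23\right) = \left(- \frac{2}{3} + \frac{16}{3} + \frac{8}{3}\right) 37 = \frac{22}{3} \cdot 37 = \frac{814}{3}$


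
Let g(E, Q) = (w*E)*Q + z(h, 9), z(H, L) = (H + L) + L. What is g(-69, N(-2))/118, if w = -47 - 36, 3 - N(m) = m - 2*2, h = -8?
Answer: 51553/118 ≈ 436.89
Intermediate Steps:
z(H, L) = H + 2*L
N(m) = 7 - m (N(m) = 3 - (m - 2*2) = 3 - (m - 4) = 3 - (-4 + m) = 3 + (4 - m) = 7 - m)
w = -83
g(E, Q) = 10 - 83*E*Q (g(E, Q) = (-83*E)*Q + (-8 + 2*9) = -83*E*Q + (-8 + 18) = -83*E*Q + 10 = 10 - 83*E*Q)
g(-69, N(-2))/118 = (10 - 83*(-69)*(7 - 1*(-2)))/118 = (10 - 83*(-69)*(7 + 2))*(1/118) = (10 - 83*(-69)*9)*(1/118) = (10 + 51543)*(1/118) = 51553*(1/118) = 51553/118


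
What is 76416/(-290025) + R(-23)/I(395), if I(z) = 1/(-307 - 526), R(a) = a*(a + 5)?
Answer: -33339559322/96675 ≈ -3.4486e+5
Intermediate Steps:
R(a) = a*(5 + a)
I(z) = -1/833 (I(z) = 1/(-833) = -1/833)
76416/(-290025) + R(-23)/I(395) = 76416/(-290025) + (-23*(5 - 23))/(-1/833) = 76416*(-1/290025) - 23*(-18)*(-833) = -25472/96675 + 414*(-833) = -25472/96675 - 344862 = -33339559322/96675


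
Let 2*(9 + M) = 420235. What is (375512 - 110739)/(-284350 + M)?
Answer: -529546/148483 ≈ -3.5664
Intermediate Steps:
M = 420217/2 (M = -9 + (½)*420235 = -9 + 420235/2 = 420217/2 ≈ 2.1011e+5)
(375512 - 110739)/(-284350 + M) = (375512 - 110739)/(-284350 + 420217/2) = 264773/(-148483/2) = 264773*(-2/148483) = -529546/148483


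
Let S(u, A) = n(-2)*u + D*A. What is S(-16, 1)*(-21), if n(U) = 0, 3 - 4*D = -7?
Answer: -105/2 ≈ -52.500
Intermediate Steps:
D = 5/2 (D = 3/4 - 1/4*(-7) = 3/4 + 7/4 = 5/2 ≈ 2.5000)
S(u, A) = 5*A/2 (S(u, A) = 0*u + 5*A/2 = 0 + 5*A/2 = 5*A/2)
S(-16, 1)*(-21) = ((5/2)*1)*(-21) = (5/2)*(-21) = -105/2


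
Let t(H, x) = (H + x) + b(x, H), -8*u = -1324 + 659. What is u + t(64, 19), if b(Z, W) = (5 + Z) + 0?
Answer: 1521/8 ≈ 190.13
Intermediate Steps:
u = 665/8 (u = -(-1324 + 659)/8 = -⅛*(-665) = 665/8 ≈ 83.125)
b(Z, W) = 5 + Z
t(H, x) = 5 + H + 2*x (t(H, x) = (H + x) + (5 + x) = 5 + H + 2*x)
u + t(64, 19) = 665/8 + (5 + 64 + 2*19) = 665/8 + (5 + 64 + 38) = 665/8 + 107 = 1521/8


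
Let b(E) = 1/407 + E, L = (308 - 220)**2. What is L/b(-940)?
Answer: -3151808/382579 ≈ -8.2383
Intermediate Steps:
L = 7744 (L = 88**2 = 7744)
b(E) = 1/407 + E
L/b(-940) = 7744/(1/407 - 940) = 7744/(-382579/407) = 7744*(-407/382579) = -3151808/382579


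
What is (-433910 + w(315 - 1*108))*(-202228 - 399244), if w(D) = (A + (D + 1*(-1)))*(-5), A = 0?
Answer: 261604231680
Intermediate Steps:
w(D) = 5 - 5*D (w(D) = (0 + (D + 1*(-1)))*(-5) = (0 + (D - 1))*(-5) = (0 + (-1 + D))*(-5) = (-1 + D)*(-5) = 5 - 5*D)
(-433910 + w(315 - 1*108))*(-202228 - 399244) = (-433910 + (5 - 5*(315 - 1*108)))*(-202228 - 399244) = (-433910 + (5 - 5*(315 - 108)))*(-601472) = (-433910 + (5 - 5*207))*(-601472) = (-433910 + (5 - 1035))*(-601472) = (-433910 - 1030)*(-601472) = -434940*(-601472) = 261604231680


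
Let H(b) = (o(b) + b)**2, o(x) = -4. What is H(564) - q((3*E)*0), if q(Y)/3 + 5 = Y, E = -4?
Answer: 313615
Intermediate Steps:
H(b) = (-4 + b)**2
q(Y) = -15 + 3*Y
H(564) - q((3*E)*0) = (-4 + 564)**2 - (-15 + 3*((3*(-4))*0)) = 560**2 - (-15 + 3*(-12*0)) = 313600 - (-15 + 3*0) = 313600 - (-15 + 0) = 313600 - 1*(-15) = 313600 + 15 = 313615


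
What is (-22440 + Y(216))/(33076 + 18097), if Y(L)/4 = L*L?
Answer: 164184/51173 ≈ 3.2084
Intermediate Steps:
Y(L) = 4*L**2 (Y(L) = 4*(L*L) = 4*L**2)
(-22440 + Y(216))/(33076 + 18097) = (-22440 + 4*216**2)/(33076 + 18097) = (-22440 + 4*46656)/51173 = (-22440 + 186624)*(1/51173) = 164184*(1/51173) = 164184/51173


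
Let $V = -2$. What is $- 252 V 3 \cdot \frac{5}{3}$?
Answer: $2520$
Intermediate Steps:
$- 252 V 3 \cdot \frac{5}{3} = - 252 \left(-2\right) 3 \cdot \frac{5}{3} = - 252 \left(- 6 \cdot 5 \cdot \frac{1}{3}\right) = - 252 \left(\left(-6\right) \frac{5}{3}\right) = \left(-252\right) \left(-10\right) = 2520$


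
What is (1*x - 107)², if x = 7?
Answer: 10000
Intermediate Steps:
(1*x - 107)² = (1*7 - 107)² = (7 - 107)² = (-100)² = 10000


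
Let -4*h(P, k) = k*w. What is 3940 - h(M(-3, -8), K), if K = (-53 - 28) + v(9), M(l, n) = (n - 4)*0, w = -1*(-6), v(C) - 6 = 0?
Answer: 7655/2 ≈ 3827.5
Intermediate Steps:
v(C) = 6 (v(C) = 6 + 0 = 6)
w = 6
M(l, n) = 0 (M(l, n) = (-4 + n)*0 = 0)
K = -75 (K = (-53 - 28) + 6 = -81 + 6 = -75)
h(P, k) = -3*k/2 (h(P, k) = -k*6/4 = -3*k/2)
3940 - h(M(-3, -8), K) = 3940 - (-3)*(-75)/2 = 3940 - 1*225/2 = 3940 - 225/2 = 7655/2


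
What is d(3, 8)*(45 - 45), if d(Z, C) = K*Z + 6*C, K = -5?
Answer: 0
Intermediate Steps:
d(Z, C) = -5*Z + 6*C
d(3, 8)*(45 - 45) = (-5*3 + 6*8)*(45 - 45) = (-15 + 48)*0 = 33*0 = 0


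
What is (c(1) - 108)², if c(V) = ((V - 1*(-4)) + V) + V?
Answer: 10201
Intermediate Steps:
c(V) = 4 + 3*V (c(V) = ((V + 4) + V) + V = ((4 + V) + V) + V = (4 + 2*V) + V = 4 + 3*V)
(c(1) - 108)² = ((4 + 3*1) - 108)² = ((4 + 3) - 108)² = (7 - 108)² = (-101)² = 10201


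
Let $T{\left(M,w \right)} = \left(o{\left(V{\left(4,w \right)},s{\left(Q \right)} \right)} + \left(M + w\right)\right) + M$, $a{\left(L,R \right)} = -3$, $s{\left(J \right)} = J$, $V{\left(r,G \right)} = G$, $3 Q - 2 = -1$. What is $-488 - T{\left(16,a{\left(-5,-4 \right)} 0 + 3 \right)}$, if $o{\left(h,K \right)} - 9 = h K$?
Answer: $-533$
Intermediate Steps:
$Q = \frac{1}{3}$ ($Q = \frac{2}{3} + \frac{1}{3} \left(-1\right) = \frac{2}{3} - \frac{1}{3} = \frac{1}{3} \approx 0.33333$)
$o{\left(h,K \right)} = 9 + K h$ ($o{\left(h,K \right)} = 9 + h K = 9 + K h$)
$T{\left(M,w \right)} = 9 + 2 M + \frac{4 w}{3}$ ($T{\left(M,w \right)} = \left(\left(9 + \frac{w}{3}\right) + \left(M + w\right)\right) + M = \left(9 + M + \frac{4 w}{3}\right) + M = 9 + 2 M + \frac{4 w}{3}$)
$-488 - T{\left(16,a{\left(-5,-4 \right)} 0 + 3 \right)} = -488 - \left(9 + 2 \cdot 16 + \frac{4 \left(\left(-3\right) 0 + 3\right)}{3}\right) = -488 - \left(9 + 32 + \frac{4 \left(0 + 3\right)}{3}\right) = -488 - \left(9 + 32 + \frac{4}{3} \cdot 3\right) = -488 - \left(9 + 32 + 4\right) = -488 - 45 = -533$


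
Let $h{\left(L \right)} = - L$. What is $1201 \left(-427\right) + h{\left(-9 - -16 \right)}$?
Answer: $-512834$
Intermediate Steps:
$1201 \left(-427\right) + h{\left(-9 - -16 \right)} = 1201 \left(-427\right) - \left(-9 - -16\right) = -512827 - \left(-9 + 16\right) = -512827 - 7 = -512834$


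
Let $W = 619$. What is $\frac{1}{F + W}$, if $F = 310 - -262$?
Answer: $\frac{1}{1191} \approx 0.00083963$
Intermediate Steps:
$F = 572$ ($F = 310 + 262 = 572$)
$\frac{1}{F + W} = \frac{1}{572 + 619} = \frac{1}{1191}$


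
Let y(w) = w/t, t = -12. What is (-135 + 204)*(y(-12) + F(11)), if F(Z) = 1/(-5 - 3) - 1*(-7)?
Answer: 4347/8 ≈ 543.38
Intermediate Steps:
F(Z) = 55/8 (F(Z) = 1/(-8) + 7 = -⅛ + 7 = 55/8)
y(w) = -w/12 (y(w) = w/(-12) = w*(-1/12) = -w/12)
(-135 + 204)*(y(-12) + F(11)) = (-135 + 204)*(-1/12*(-12) + 55/8) = 69*(1 + 55/8) = 69*(63/8) = 4347/8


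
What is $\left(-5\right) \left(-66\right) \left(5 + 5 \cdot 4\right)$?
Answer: $8250$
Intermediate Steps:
$\left(-5\right) \left(-66\right) \left(5 + 5 \cdot 4\right) = 330 \left(5 + 20\right) = 330 \cdot 25 = 8250$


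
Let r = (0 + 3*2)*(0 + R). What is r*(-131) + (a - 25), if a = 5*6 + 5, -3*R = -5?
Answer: -1300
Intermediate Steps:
R = 5/3 (R = -⅓*(-5) = 5/3 ≈ 1.6667)
r = 10 (r = (0 + 3*2)*(0 + 5/3) = (0 + 6)*(5/3) = 6*(5/3) = 10)
a = 35 (a = 30 + 5 = 35)
r*(-131) + (a - 25) = 10*(-131) + (35 - 25) = -1310 + 10 = -1300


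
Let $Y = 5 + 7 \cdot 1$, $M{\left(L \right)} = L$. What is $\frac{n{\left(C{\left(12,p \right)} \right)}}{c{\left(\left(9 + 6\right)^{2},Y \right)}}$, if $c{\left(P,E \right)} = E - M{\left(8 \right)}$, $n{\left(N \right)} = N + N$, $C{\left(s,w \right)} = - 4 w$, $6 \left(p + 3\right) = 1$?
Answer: $\frac{17}{3} \approx 5.6667$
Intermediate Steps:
$p = - \frac{17}{6}$ ($p = -3 + \frac{1}{6} \cdot 1 = -3 + \frac{1}{6} = - \frac{17}{6} \approx -2.8333$)
$n{\left(N \right)} = 2 N$
$Y = 12$ ($Y = 5 + 7 = 12$)
$c{\left(P,E \right)} = -8 + E$ ($c{\left(P,E \right)} = E - 8 = -8 + E$)
$\frac{n{\left(C{\left(12,p \right)} \right)}}{c{\left(\left(9 + 6\right)^{2},Y \right)}} = \frac{2 \left(\left(-4\right) \left(- \frac{17}{6}\right)\right)}{-8 + 12} = \frac{2 \cdot \frac{34}{3}}{4} = \frac{68}{3} \cdot \frac{1}{4} = \frac{17}{3}$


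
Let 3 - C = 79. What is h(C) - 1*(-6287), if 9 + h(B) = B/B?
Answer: 6279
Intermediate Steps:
C = -76 (C = 3 - 1*79 = 3 - 79 = -76)
h(B) = -8 (h(B) = -9 + B/B = -9 + 1 = -8)
h(C) - 1*(-6287) = -8 - 1*(-6287) = -8 + 6287 = 6279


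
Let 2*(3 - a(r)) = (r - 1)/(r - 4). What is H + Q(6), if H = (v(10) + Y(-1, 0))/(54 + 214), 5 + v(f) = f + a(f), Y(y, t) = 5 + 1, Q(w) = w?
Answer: 6485/1072 ≈ 6.0494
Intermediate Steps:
a(r) = 3 - (-1 + r)/(2*(-4 + r)) (a(r) = 3 - (r - 1)/(2*(r - 4)) = 3 - (-1 + r)/(2*(-4 + r)))
Y(y, t) = 6
v(f) = -5 + f + (-23 + 5*f)/(2*(-4 + f)) (v(f) = -5 + (f + (-23 + 5*f)/(2*(-4 + f))) = -5 + f + (-23 + 5*f)/(2*(-4 + f)))
H = 53/1072 (H = ((17 - 13*10 + 2*10²)/(2*(-4 + 10)) + 6)/(54 + 214) = ((½)*(17 - 130 + 2*100)/6 + 6)/268 = ((½)*(⅙)*(17 - 130 + 200) + 6)*(1/268) = ((½)*(⅙)*87 + 6)*(1/268) = (29/4 + 6)*(1/268) = (53/4)*(1/268) = 53/1072 ≈ 0.049440)
H + Q(6) = 53/1072 + 6 = 6485/1072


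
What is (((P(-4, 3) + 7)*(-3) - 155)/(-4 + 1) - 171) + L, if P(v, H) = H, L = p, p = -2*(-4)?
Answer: -304/3 ≈ -101.33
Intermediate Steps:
p = 8
L = 8
(((P(-4, 3) + 7)*(-3) - 155)/(-4 + 1) - 171) + L = (((3 + 7)*(-3) - 155)/(-4 + 1) - 171) + 8 = ((10*(-3) - 155)/(-3) - 171) + 8 = ((-30 - 155)*(-⅓) - 171) + 8 = (-185*(-⅓) - 171) + 8 = (185/3 - 171) + 8 = -328/3 + 8 = -304/3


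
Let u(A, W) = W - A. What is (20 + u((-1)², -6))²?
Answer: 169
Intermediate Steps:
(20 + u((-1)², -6))² = (20 + (-6 - 1*(-1)²))² = (20 + (-6 - 1*1))² = (20 + (-6 - 1))² = (20 - 7)² = 13² = 169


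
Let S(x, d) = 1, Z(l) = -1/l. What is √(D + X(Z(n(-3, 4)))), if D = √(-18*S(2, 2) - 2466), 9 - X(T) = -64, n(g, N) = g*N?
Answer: √(73 + 6*I*√69) ≈ 8.9831 + 2.7741*I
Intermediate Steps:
n(g, N) = N*g
X(T) = 73 (X(T) = 9 - 1*(-64) = 9 + 64 = 73)
D = 6*I*√69 (D = √(-18*1 - 2466) = √(-18 - 2466) = √(-2484) = 6*I*√69 ≈ 49.84*I)
√(D + X(Z(n(-3, 4)))) = √(6*I*√69 + 73) = √(73 + 6*I*√69)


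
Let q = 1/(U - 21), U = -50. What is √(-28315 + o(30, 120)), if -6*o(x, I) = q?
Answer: I*√5138492514/426 ≈ 168.27*I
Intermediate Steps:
q = -1/71 (q = 1/(-50 - 21) = 1/(-71) = -1/71 ≈ -0.014085)
o(x, I) = 1/426 (o(x, I) = -⅙*(-1/71) = 1/426)
√(-28315 + o(30, 120)) = √(-28315 + 1/426) = √(-12062189/426) = I*√5138492514/426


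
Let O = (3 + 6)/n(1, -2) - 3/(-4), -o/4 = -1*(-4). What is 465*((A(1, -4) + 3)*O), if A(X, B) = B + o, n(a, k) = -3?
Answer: 71145/4 ≈ 17786.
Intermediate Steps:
o = -16 (o = -(-4)*(-4) = -4*4 = -16)
A(X, B) = -16 + B (A(X, B) = B - 16 = -16 + B)
O = -9/4 (O = (3 + 6)/(-3) - 3/(-4) = 9*(-⅓) - 3*(-¼) = -3 + ¾ = -9/4 ≈ -2.2500)
465*((A(1, -4) + 3)*O) = 465*(((-16 - 4) + 3)*(-9/4)) = 465*((-20 + 3)*(-9/4)) = 465*(-17*(-9/4)) = 465*(153/4) = 71145/4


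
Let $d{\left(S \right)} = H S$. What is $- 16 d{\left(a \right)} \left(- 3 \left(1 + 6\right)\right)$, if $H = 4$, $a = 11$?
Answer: $14784$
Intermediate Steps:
$d{\left(S \right)} = 4 S$
$- 16 d{\left(a \right)} \left(- 3 \left(1 + 6\right)\right) = - 16 \cdot 4 \cdot 11 \left(- 3 \left(1 + 6\right)\right) = \left(-16\right) 44 \left(\left(-3\right) 7\right) = \left(-704\right) \left(-21\right) = 14784$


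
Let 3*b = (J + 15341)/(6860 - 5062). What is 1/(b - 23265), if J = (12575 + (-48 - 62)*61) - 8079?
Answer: -5394/125478283 ≈ -4.2988e-5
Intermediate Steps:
J = -2214 (J = (12575 - 110*61) - 8079 = (12575 - 6710) - 8079 = 5865 - 8079 = -2214)
b = 13127/5394 (b = ((-2214 + 15341)/(6860 - 5062))/3 = (13127/1798)/3 = (13127*(1/1798))/3 = (⅓)*(13127/1798) = 13127/5394 ≈ 2.4336)
1/(b - 23265) = 1/(13127/5394 - 23265) = 1/(-125478283/5394) = -5394/125478283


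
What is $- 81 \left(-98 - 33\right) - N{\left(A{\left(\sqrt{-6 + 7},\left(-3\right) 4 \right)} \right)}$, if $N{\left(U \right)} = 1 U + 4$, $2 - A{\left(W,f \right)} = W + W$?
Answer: $10607$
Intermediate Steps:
$A{\left(W,f \right)} = 2 - 2 W$ ($A{\left(W,f \right)} = 2 - \left(W + W\right) = 2 - 2 W$)
$N{\left(U \right)} = 4 + U$ ($N{\left(U \right)} = U + 4 = 4 + U$)
$- 81 \left(-98 - 33\right) - N{\left(A{\left(\sqrt{-6 + 7},\left(-3\right) 4 \right)} \right)} = - 81 \left(-98 - 33\right) - \left(4 + \left(2 - 2 \sqrt{-6 + 7}\right)\right) = \left(-81\right) \left(-131\right) - \left(4 + \left(2 - 2 \sqrt{1}\right)\right) = 10611 - \left(4 + \left(2 - 2\right)\right) = 10611 - \left(4 + 0\right) = 10611 - 4 = 10607$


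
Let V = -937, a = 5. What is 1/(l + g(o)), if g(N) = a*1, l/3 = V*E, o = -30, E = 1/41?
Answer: -41/2606 ≈ -0.015733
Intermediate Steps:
E = 1/41 ≈ 0.024390
l = -2811/41 (l = 3*(-937*1/41) = 3*(-937/41) = -2811/41 ≈ -68.561)
g(N) = 5 (g(N) = 5*1 = 5)
1/(l + g(o)) = 1/(-2811/41 + 5) = 1/(-2606/41) = -41/2606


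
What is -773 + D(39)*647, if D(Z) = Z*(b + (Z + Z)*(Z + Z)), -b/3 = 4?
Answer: 153214003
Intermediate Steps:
b = -12 (b = -3*4 = -12)
D(Z) = Z*(-12 + 4*Z²) (D(Z) = Z*(-12 + (Z + Z)*(Z + Z)) = Z*(-12 + (2*Z)*(2*Z)) = Z*(-12 + 4*Z²))
-773 + D(39)*647 = -773 + (4*39*(-3 + 39²))*647 = -773 + (4*39*(-3 + 1521))*647 = -773 + (4*39*1518)*647 = -773 + 236808*647 = -773 + 153214776 = 153214003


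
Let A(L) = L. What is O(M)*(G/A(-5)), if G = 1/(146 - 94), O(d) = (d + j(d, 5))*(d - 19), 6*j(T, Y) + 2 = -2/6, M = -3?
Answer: -671/2340 ≈ -0.28675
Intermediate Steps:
j(T, Y) = -7/18 (j(T, Y) = -⅓ + (-2/6)/6 = -⅓ + (-2*⅙)/6 = -⅓ + (⅙)*(-⅓) = -⅓ - 1/18 = -7/18)
O(d) = (-19 + d)*(-7/18 + d) (O(d) = (d - 7/18)*(d - 19) = (-7/18 + d)*(-19 + d) = (-19 + d)*(-7/18 + d))
G = 1/52 ≈ 0.019231
O(M)*(G/A(-5)) = (133/18 + (-3)² - 349/18*(-3))*((1/52)/(-5)) = (133/18 + 9 + 349/6)*((1/52)*(-⅕)) = (671/9)*(-1/260) = -671/2340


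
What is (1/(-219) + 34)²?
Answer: 55428025/47961 ≈ 1155.7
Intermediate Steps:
(1/(-219) + 34)² = (-1/219 + 34)² = (7445/219)² = 55428025/47961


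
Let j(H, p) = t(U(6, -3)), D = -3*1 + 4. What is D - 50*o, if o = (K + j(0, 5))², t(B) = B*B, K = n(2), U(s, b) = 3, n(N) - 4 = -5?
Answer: -3199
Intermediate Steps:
n(N) = -1 (n(N) = 4 - 5 = -1)
K = -1
t(B) = B²
D = 1 (D = -3 + 4 = 1)
j(H, p) = 9 (j(H, p) = 3² = 9)
o = 64 (o = (-1 + 9)² = 8² = 64)
D - 50*o = 1 - 50*64 = 1 - 3200 = -3199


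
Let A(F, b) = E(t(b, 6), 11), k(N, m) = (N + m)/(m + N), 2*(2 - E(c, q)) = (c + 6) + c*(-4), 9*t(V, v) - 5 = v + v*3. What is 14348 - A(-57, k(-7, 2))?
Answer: 86065/6 ≈ 14344.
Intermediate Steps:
t(V, v) = 5/9 + 4*v/9 (t(V, v) = 5/9 + (v + v*3)/9 = 5/9 + (v + 3*v)/9 = 5/9 + (4*v)/9 = 5/9 + 4*v/9)
E(c, q) = -1 + 3*c/2 (E(c, q) = 2 - ((c + 6) + c*(-4))/2 = 2 - ((6 + c) - 4*c)/2 = 2 - (6 - 3*c)/2 = 2 + (-3 + 3*c/2) = -1 + 3*c/2)
k(N, m) = 1 (k(N, m) = (N + m)/(N + m) = 1)
A(F, b) = 23/6 (A(F, b) = -1 + 3*(5/9 + (4/9)*6)/2 = -1 + 3*(5/9 + 8/3)/2 = -1 + (3/2)*(29/9) = -1 + 29/6 = 23/6)
14348 - A(-57, k(-7, 2)) = 14348 - 1*23/6 = 14348 - 23/6 = 86065/6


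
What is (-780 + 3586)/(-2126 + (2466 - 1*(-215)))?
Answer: 2806/555 ≈ 5.0559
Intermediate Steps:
(-780 + 3586)/(-2126 + (2466 - 1*(-215))) = 2806/(-2126 + (2466 + 215)) = 2806/(-2126 + 2681) = 2806/555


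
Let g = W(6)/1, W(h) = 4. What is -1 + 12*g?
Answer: 47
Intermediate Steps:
g = 4 (g = 4/1 = 4*1 = 4)
-1 + 12*g = -1 + 12*4 = -1 + 48 = 47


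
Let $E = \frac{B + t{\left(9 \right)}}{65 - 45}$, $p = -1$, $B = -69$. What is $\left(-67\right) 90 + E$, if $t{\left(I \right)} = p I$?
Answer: $- \frac{60339}{10} \approx -6033.9$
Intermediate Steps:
$t{\left(I \right)} = - I$
$E = - \frac{39}{10}$ ($E = \frac{-69 - 9}{65 - 45} = \frac{-69 - 9}{20} = \left(-78\right) \frac{1}{20} = - \frac{39}{10} \approx -3.9$)
$\left(-67\right) 90 + E = \left(-67\right) 90 - \frac{39}{10} = -6030 - \frac{39}{10} = - \frac{60339}{10}$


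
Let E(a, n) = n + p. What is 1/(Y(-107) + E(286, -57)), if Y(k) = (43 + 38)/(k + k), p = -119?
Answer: -214/37745 ≈ -0.0056696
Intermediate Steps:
Y(k) = 81/(2*k) (Y(k) = 81/((2*k)) = 81*(1/(2*k)) = 81/(2*k))
E(a, n) = -119 + n (E(a, n) = n - 119 = -119 + n)
1/(Y(-107) + E(286, -57)) = 1/((81/2)/(-107) + (-119 - 57)) = 1/((81/2)*(-1/107) - 176) = 1/(-81/214 - 176) = 1/(-37745/214) = -214/37745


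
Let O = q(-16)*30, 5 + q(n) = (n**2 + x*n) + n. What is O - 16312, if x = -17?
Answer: -1102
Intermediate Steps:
q(n) = -5 + n**2 - 16*n (q(n) = -5 + ((n**2 - 17*n) + n) = -5 + (n**2 - 16*n) = -5 + n**2 - 16*n)
O = 15210 (O = (-5 + (-16)**2 - 16*(-16))*30 = (-5 + 256 + 256)*30 = 507*30 = 15210)
O - 16312 = 15210 - 16312 = -1102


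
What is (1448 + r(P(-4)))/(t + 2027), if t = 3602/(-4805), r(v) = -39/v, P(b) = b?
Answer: 28017955/38944532 ≈ 0.71943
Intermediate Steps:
t = -3602/4805 (t = 3602*(-1/4805) = -3602/4805 ≈ -0.74964)
(1448 + r(P(-4)))/(t + 2027) = (1448 - 39/(-4))/(-3602/4805 + 2027) = (1448 - 39*(-¼))/(9736133/4805) = (1448 + 39/4)*(4805/9736133) = (5831/4)*(4805/9736133) = 28017955/38944532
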